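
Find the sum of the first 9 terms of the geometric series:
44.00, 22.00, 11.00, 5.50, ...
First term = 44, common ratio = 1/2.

Sₙ = a(1 - rⁿ) / (1 - r)
S_9 = 44(1 - (1/2)^9) / (1 - (1/2))
S_9 = 44(1 - (1/512)) / (1/2)
S_9 = 5621/64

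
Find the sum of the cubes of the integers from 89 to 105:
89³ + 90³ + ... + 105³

Use ∑_{k=1}^{n} k³ = [n(n+1)/2]², then subtract the first 88 terms.
∑_{k=1}^{105} k³ = [105×106/2]² = 5565² = 30969225
∑_{k=1}^{88} k³ = [88×89/2]² = 3916² = 15335056
∑_{k=89}^{105} k³ = 30969225 - 15335056 = 15634169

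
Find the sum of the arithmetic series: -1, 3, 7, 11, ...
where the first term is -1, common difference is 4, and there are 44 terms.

Sₙ = n/2 × (first + last)
Last term = a + (n-1)d = -1 + (44-1)×4 = 171
S_44 = 44/2 × (-1 + 171)
S_44 = 44/2 × 170 = 3740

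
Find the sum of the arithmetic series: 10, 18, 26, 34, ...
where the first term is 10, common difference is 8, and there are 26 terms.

Sₙ = n/2 × (first + last)
Last term = a + (n-1)d = 10 + (26-1)×8 = 210
S_26 = 26/2 × (10 + 210)
S_26 = 26/2 × 220 = 2860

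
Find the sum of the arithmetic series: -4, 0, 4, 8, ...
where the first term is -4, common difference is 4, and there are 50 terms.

Sₙ = n/2 × (first + last)
Last term = a + (n-1)d = -4 + (50-1)×4 = 192
S_50 = 50/2 × (-4 + 192)
S_50 = 50/2 × 188 = 4700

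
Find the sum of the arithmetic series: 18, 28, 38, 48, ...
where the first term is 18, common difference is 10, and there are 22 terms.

Sₙ = n/2 × (first + last)
Last term = a + (n-1)d = 18 + (22-1)×10 = 228
S_22 = 22/2 × (18 + 228)
S_22 = 22/2 × 246 = 2706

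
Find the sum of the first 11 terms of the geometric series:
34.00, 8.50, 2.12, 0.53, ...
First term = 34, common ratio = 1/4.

Sₙ = a(1 - rⁿ) / (1 - r)
S_11 = 34(1 - (1/4)^11) / (1 - (1/4))
S_11 = 34(1 - (1/4194304)) / (3/4)
S_11 = 23767717/524288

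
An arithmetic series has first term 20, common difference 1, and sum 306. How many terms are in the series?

Using S = n/2 × [2a + (n-1)d]
306 = n/2 × [2(20) + (n-1)(1)]
306 = n/2 × [40 + 1n - 1]
612 = n × [39 + 1n]
1n² + (39)n - 612 = 0
Discriminant: Δ = (39)² - 4(1)(-612) = 1521 + 2448 = 3969
√Δ = 63
n = [-(39) + √Δ] / (2·1) = (-39 + 63) / 2 = 24 / 2 = 12
(The negative root is discarded since n must be a positive integer.)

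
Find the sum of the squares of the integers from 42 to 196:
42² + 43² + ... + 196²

Use ∑_{k=1}^{n} k² = n(n+1)(2n+1)/6, then subtract the first 41 terms.
∑_{k=1}^{196} k² = 196×197×393/6 = 2529086
∑_{k=1}^{41} k² = 41×42×83/6 = 23821
∑_{k=42}^{196} k² = 2529086 - 23821 = 2505265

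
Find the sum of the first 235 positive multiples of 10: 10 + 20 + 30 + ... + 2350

Factor out 10: = 10(1 + 2 + ... + 235) = 10 × n(n+1)/2
= 10 × 235×236/2
= 10 × 27730
= 277300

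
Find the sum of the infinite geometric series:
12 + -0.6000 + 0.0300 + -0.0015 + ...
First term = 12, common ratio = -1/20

For |r| < 1, S = a / (1 - r)
S = 12 / (1 - (-1/20))
S = 12 / (21/20)
S = 80/7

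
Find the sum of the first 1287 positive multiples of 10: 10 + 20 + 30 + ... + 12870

Factor out 10: = 10(1 + 2 + ... + 1287) = 10 × n(n+1)/2
= 10 × 1287×1288/2
= 10 × 828828
= 8288280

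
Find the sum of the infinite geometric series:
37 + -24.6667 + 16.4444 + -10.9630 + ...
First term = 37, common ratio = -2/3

For |r| < 1, S = a / (1 - r)
S = 37 / (1 - (-2/3))
S = 37 / (5/3)
S = 111/5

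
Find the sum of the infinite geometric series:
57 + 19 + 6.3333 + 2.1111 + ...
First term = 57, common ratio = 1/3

For |r| < 1, S = a / (1 - r)
S = 57 / (1 - (1/3))
S = 57 / (2/3)
S = 171/2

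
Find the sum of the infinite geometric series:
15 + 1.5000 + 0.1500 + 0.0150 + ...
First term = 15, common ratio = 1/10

For |r| < 1, S = a / (1 - r)
S = 15 / (1 - (1/10))
S = 15 / (9/10)
S = 50/3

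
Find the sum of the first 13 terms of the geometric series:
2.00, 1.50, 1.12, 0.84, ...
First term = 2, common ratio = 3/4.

Sₙ = a(1 - rⁿ) / (1 - r)
S_13 = 2(1 - (3/4)^13) / (1 - (3/4))
S_13 = 2(1 - (1594323/67108864)) / (1/4)
S_13 = 65514541/8388608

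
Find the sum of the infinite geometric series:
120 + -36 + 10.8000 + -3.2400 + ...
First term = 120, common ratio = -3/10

For |r| < 1, S = a / (1 - r)
S = 120 / (1 - (-3/10))
S = 120 / (13/10)
S = 1200/13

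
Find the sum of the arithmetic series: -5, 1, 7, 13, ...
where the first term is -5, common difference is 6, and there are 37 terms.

Sₙ = n/2 × (first + last)
Last term = a + (n-1)d = -5 + (37-1)×6 = 211
S_37 = 37/2 × (-5 + 211)
S_37 = 37/2 × 206 = 3811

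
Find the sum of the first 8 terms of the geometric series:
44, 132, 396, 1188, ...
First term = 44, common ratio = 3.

Sₙ = a(1 - rⁿ) / (1 - r)
S_8 = 44(1 - 3^8) / (1 - 3)
S_8 = 44(1 - 6561) / (-2)
S_8 = 144320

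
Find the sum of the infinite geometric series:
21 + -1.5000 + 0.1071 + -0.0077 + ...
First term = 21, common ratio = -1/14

For |r| < 1, S = a / (1 - r)
S = 21 / (1 - (-1/14))
S = 21 / (15/14)
S = 98/5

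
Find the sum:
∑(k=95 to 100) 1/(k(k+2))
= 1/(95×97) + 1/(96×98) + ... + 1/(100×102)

Partial fractions: 1/(k(k+2)) = (1/2)[1/k - 1/(k+2)]
Telescoping leaves the first two and last two terms:
= (1/2)[1/95 + 1/96 - 1/101 - 1/102]
= 19387/31318080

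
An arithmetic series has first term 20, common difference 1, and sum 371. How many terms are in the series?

Using S = n/2 × [2a + (n-1)d]
371 = n/2 × [2(20) + (n-1)(1)]
371 = n/2 × [40 + 1n - 1]
742 = n × [39 + 1n]
1n² + (39)n - 742 = 0
Discriminant: Δ = (39)² - 4(1)(-742) = 1521 + 2968 = 4489
√Δ = 67
n = [-(39) + √Δ] / (2·1) = (-39 + 67) / 2 = 28 / 2 = 14
(The negative root is discarded since n must be a positive integer.)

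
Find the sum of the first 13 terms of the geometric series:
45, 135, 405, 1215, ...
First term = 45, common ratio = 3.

Sₙ = a(1 - rⁿ) / (1 - r)
S_13 = 45(1 - 3^13) / (1 - 3)
S_13 = 45(1 - 1594323) / (-2)
S_13 = 35872245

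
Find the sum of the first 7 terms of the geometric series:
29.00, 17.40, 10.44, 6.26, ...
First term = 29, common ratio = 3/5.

Sₙ = a(1 - rⁿ) / (1 - r)
S_7 = 29(1 - (3/5)^7) / (1 - (3/5))
S_7 = 29(1 - (2187/78125)) / (2/5)
S_7 = 1101101/15625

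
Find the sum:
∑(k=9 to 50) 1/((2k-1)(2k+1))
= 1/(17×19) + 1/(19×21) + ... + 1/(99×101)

Partial fractions: 1/((2k-1)(2k+1)) = (1/2)[1/(2k-1) - 1/(2k+1)]
The series telescopes:
= (1/2)[1/17 - 1/101]
= 42/1717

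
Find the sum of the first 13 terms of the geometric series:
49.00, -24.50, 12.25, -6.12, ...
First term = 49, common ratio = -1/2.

Sₙ = a(1 - rⁿ) / (1 - r)
S_13 = 49(1 - (-1/2)^13) / (1 - (-1/2))
S_13 = 49(1 - (-1/8192)) / (3/2)
S_13 = 133819/4096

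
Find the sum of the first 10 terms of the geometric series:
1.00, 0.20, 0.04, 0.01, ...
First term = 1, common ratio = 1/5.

Sₙ = a(1 - rⁿ) / (1 - r)
S_10 = 1(1 - (1/5)^10) / (1 - (1/5))
S_10 = 1(1 - (1/9765625)) / (4/5)
S_10 = 2441406/1953125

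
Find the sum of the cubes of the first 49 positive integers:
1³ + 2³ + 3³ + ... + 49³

Formula: ∑k³ = [n(n+1)/2]²
= [49×50/2]²
= 1225²
= 1500625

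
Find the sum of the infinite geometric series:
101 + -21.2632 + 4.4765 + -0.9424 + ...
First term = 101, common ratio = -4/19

For |r| < 1, S = a / (1 - r)
S = 101 / (1 - (-4/19))
S = 101 / (23/19)
S = 1919/23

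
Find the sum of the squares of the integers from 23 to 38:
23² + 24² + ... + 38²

Use ∑_{k=1}^{n} k² = n(n+1)(2n+1)/6, then subtract the first 22 terms.
∑_{k=1}^{38} k² = 38×39×77/6 = 19019
∑_{k=1}^{22} k² = 22×23×45/6 = 3795
∑_{k=23}^{38} k² = 19019 - 3795 = 15224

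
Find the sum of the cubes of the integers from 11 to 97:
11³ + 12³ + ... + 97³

Use ∑_{k=1}^{n} k³ = [n(n+1)/2]², then subtract the first 10 terms.
∑_{k=1}^{97} k³ = [97×98/2]² = 4753² = 22591009
∑_{k=1}^{10} k³ = [10×11/2]² = 55² = 3025
∑_{k=11}^{97} k³ = 22591009 - 3025 = 22587984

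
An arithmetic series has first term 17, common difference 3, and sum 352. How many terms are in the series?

Using S = n/2 × [2a + (n-1)d]
352 = n/2 × [2(17) + (n-1)(3)]
352 = n/2 × [34 + 3n - 3]
704 = n × [31 + 3n]
3n² + (31)n - 704 = 0
Discriminant: Δ = (31)² - 4(3)(-704) = 961 + 8448 = 9409
√Δ = 97
n = [-(31) + √Δ] / (2·3) = (-31 + 97) / 6 = 66 / 6 = 11
(The negative root is discarded since n must be a positive integer.)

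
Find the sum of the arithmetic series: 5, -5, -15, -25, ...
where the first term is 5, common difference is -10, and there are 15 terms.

Sₙ = n/2 × (first + last)
Last term = a + (n-1)d = 5 + (15-1)×(-10) = -135
S_15 = 15/2 × (5 + (-135))
S_15 = 15/2 × (-130) = -975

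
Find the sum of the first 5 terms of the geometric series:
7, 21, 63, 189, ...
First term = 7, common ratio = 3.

Sₙ = a(1 - rⁿ) / (1 - r)
S_5 = 7(1 - 3^5) / (1 - 3)
S_5 = 7(1 - 243) / (-2)
S_5 = 847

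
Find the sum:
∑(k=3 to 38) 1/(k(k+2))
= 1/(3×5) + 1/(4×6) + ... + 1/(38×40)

Partial fractions: 1/(k(k+2)) = (1/2)[1/k - 1/(k+2)]
Telescoping leaves the first two and last two terms:
= (1/2)[1/3 + 1/4 - 1/39 - 1/40]
= 277/1040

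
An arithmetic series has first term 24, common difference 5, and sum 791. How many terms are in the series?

Using S = n/2 × [2a + (n-1)d]
791 = n/2 × [2(24) + (n-1)(5)]
791 = n/2 × [48 + 5n - 5]
1582 = n × [43 + 5n]
5n² + (43)n - 1582 = 0
Discriminant: Δ = (43)² - 4(5)(-1582) = 1849 + 31640 = 33489
√Δ = 183
n = [-(43) + √Δ] / (2·5) = (-43 + 183) / 10 = 140 / 10 = 14
(The negative root is discarded since n must be a positive integer.)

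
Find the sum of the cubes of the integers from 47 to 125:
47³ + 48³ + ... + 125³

Use ∑_{k=1}^{n} k³ = [n(n+1)/2]², then subtract the first 46 terms.
∑_{k=1}^{125} k³ = [125×126/2]² = 7875² = 62015625
∑_{k=1}^{46} k³ = [46×47/2]² = 1081² = 1168561
∑_{k=47}^{125} k³ = 62015625 - 1168561 = 60847064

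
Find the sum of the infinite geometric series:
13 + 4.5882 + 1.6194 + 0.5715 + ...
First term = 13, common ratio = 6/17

For |r| < 1, S = a / (1 - r)
S = 13 / (1 - (6/17))
S = 13 / (11/17)
S = 221/11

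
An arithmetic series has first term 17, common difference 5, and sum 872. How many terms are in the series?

Using S = n/2 × [2a + (n-1)d]
872 = n/2 × [2(17) + (n-1)(5)]
872 = n/2 × [34 + 5n - 5]
1744 = n × [29 + 5n]
5n² + (29)n - 1744 = 0
Discriminant: Δ = (29)² - 4(5)(-1744) = 841 + 34880 = 35721
√Δ = 189
n = [-(29) + √Δ] / (2·5) = (-29 + 189) / 10 = 160 / 10 = 16
(The negative root is discarded since n must be a positive integer.)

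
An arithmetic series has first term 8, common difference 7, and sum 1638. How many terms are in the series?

Using S = n/2 × [2a + (n-1)d]
1638 = n/2 × [2(8) + (n-1)(7)]
1638 = n/2 × [16 + 7n - 7]
3276 = n × [9 + 7n]
7n² + (9)n - 3276 = 0
Discriminant: Δ = (9)² - 4(7)(-3276) = 81 + 91728 = 91809
√Δ = 303
n = [-(9) + √Δ] / (2·7) = (-9 + 303) / 14 = 294 / 14 = 21
(The negative root is discarded since n must be a positive integer.)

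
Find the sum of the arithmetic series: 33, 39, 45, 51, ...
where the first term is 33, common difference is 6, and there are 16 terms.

Sₙ = n/2 × (first + last)
Last term = a + (n-1)d = 33 + (16-1)×6 = 123
S_16 = 16/2 × (33 + 123)
S_16 = 16/2 × 156 = 1248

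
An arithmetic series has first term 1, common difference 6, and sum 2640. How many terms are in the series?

Using S = n/2 × [2a + (n-1)d]
2640 = n/2 × [2(1) + (n-1)(6)]
2640 = n/2 × [2 + 6n - 6]
5280 = n × [-4 + 6n]
6n² + (-4)n - 5280 = 0
Discriminant: Δ = (-4)² - 4(6)(-5280) = 16 + 126720 = 126736
√Δ = 356
n = [-(-4) + √Δ] / (2·6) = (4 + 356) / 12 = 360 / 12 = 30
(The negative root is discarded since n must be a positive integer.)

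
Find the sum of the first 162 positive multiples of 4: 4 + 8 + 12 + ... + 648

Factor out 4: = 4(1 + 2 + ... + 162) = 4 × n(n+1)/2
= 4 × 162×163/2
= 4 × 13203
= 52812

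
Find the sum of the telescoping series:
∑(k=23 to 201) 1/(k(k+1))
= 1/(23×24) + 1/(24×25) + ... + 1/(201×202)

Partial fractions: 1/(k(k+1)) = 1/k - 1/(k+1)
The series telescopes:
= (1/23 - 1/24) + (1/24 - 1/25) + ... + (1/201 - 1/202)
= 1/23 - 1/202
= 179/4646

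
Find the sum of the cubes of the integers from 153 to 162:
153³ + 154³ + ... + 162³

Use ∑_{k=1}^{n} k³ = [n(n+1)/2]², then subtract the first 152 terms.
∑_{k=1}^{162} k³ = [162×163/2]² = 13203² = 174319209
∑_{k=1}^{152} k³ = [152×153/2]² = 11628² = 135210384
∑_{k=153}^{162} k³ = 174319209 - 135210384 = 39108825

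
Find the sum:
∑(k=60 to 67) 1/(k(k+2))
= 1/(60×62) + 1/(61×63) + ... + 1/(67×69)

Partial fractions: 1/(k(k+2)) = (1/2)[1/k - 1/(k+2)]
Telescoping leaves the first two and last two terms:
= (1/2)[1/60 + 1/61 - 1/68 - 1/69]
= 921/477020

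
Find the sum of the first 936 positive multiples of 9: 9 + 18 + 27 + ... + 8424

Factor out 9: = 9(1 + 2 + ... + 936) = 9 × n(n+1)/2
= 9 × 936×937/2
= 9 × 438516
= 3946644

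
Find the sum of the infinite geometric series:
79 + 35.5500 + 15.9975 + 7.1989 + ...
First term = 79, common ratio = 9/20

For |r| < 1, S = a / (1 - r)
S = 79 / (1 - (9/20))
S = 79 / (11/20)
S = 1580/11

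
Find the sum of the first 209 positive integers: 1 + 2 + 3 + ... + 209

Formula: ∑k = n(n+1)/2
= 209×210/2
= 43890/2
= 21945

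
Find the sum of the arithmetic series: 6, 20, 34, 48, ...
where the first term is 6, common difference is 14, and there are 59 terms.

Sₙ = n/2 × (first + last)
Last term = a + (n-1)d = 6 + (59-1)×14 = 818
S_59 = 59/2 × (6 + 818)
S_59 = 59/2 × 824 = 24308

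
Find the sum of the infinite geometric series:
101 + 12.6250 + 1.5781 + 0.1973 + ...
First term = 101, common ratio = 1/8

For |r| < 1, S = a / (1 - r)
S = 101 / (1 - (1/8))
S = 101 / (7/8)
S = 808/7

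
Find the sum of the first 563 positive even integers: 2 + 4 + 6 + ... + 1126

Sum of first n even numbers = n(n+1)
= 563×564
= 317532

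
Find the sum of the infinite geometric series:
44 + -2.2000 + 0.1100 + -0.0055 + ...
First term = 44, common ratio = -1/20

For |r| < 1, S = a / (1 - r)
S = 44 / (1 - (-1/20))
S = 44 / (21/20)
S = 880/21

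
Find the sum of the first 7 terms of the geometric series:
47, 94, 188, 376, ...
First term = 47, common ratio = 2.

Sₙ = a(1 - rⁿ) / (1 - r)
S_7 = 47(1 - 2^7) / (1 - 2)
S_7 = 47(1 - 128) / (-1)
S_7 = 5969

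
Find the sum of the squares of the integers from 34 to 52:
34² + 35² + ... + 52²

Use ∑_{k=1}^{n} k² = n(n+1)(2n+1)/6, then subtract the first 33 terms.
∑_{k=1}^{52} k² = 52×53×105/6 = 48230
∑_{k=1}^{33} k² = 33×34×67/6 = 12529
∑_{k=34}^{52} k² = 48230 - 12529 = 35701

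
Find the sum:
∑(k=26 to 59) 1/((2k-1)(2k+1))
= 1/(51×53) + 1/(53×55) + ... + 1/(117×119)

Partial fractions: 1/((2k-1)(2k+1)) = (1/2)[1/(2k-1) - 1/(2k+1)]
The series telescopes:
= (1/2)[1/51 - 1/119]
= 2/357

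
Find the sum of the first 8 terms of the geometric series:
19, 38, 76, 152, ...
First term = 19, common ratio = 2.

Sₙ = a(1 - rⁿ) / (1 - r)
S_8 = 19(1 - 2^8) / (1 - 2)
S_8 = 19(1 - 256) / (-1)
S_8 = 4845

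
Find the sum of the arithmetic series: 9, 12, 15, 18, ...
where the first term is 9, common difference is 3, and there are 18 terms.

Sₙ = n/2 × (first + last)
Last term = a + (n-1)d = 9 + (18-1)×3 = 60
S_18 = 18/2 × (9 + 60)
S_18 = 18/2 × 69 = 621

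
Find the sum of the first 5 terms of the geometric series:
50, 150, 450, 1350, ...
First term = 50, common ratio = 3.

Sₙ = a(1 - rⁿ) / (1 - r)
S_5 = 50(1 - 3^5) / (1 - 3)
S_5 = 50(1 - 243) / (-2)
S_5 = 6050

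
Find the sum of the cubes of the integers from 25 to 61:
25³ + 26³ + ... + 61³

Use ∑_{k=1}^{n} k³ = [n(n+1)/2]², then subtract the first 24 terms.
∑_{k=1}^{61} k³ = [61×62/2]² = 1891² = 3575881
∑_{k=1}^{24} k³ = [24×25/2]² = 300² = 90000
∑_{k=25}^{61} k³ = 3575881 - 90000 = 3485881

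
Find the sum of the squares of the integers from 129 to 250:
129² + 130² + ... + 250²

Use ∑_{k=1}^{n} k² = n(n+1)(2n+1)/6, then subtract the first 128 terms.
∑_{k=1}^{250} k² = 250×251×501/6 = 5239625
∑_{k=1}^{128} k² = 128×129×257/6 = 707264
∑_{k=129}^{250} k² = 5239625 - 707264 = 4532361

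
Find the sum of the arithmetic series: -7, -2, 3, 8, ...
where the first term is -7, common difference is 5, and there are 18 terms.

Sₙ = n/2 × (first + last)
Last term = a + (n-1)d = -7 + (18-1)×5 = 78
S_18 = 18/2 × (-7 + 78)
S_18 = 18/2 × 71 = 639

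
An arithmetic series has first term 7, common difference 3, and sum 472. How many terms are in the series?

Using S = n/2 × [2a + (n-1)d]
472 = n/2 × [2(7) + (n-1)(3)]
472 = n/2 × [14 + 3n - 3]
944 = n × [11 + 3n]
3n² + (11)n - 944 = 0
Discriminant: Δ = (11)² - 4(3)(-944) = 121 + 11328 = 11449
√Δ = 107
n = [-(11) + √Δ] / (2·3) = (-11 + 107) / 6 = 96 / 6 = 16
(The negative root is discarded since n must be a positive integer.)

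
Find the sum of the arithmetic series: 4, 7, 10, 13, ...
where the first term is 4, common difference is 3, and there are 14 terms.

Sₙ = n/2 × (first + last)
Last term = a + (n-1)d = 4 + (14-1)×3 = 43
S_14 = 14/2 × (4 + 43)
S_14 = 14/2 × 47 = 329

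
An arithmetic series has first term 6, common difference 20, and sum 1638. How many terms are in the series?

Using S = n/2 × [2a + (n-1)d]
1638 = n/2 × [2(6) + (n-1)(20)]
1638 = n/2 × [12 + 20n - 20]
3276 = n × [-8 + 20n]
20n² + (-8)n - 3276 = 0
Discriminant: Δ = (-8)² - 4(20)(-3276) = 64 + 262080 = 262144
√Δ = 512
n = [-(-8) + √Δ] / (2·20) = (8 + 512) / 40 = 520 / 40 = 13
(The negative root is discarded since n must be a positive integer.)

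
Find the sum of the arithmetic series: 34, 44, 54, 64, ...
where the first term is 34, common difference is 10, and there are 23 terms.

Sₙ = n/2 × (first + last)
Last term = a + (n-1)d = 34 + (23-1)×10 = 254
S_23 = 23/2 × (34 + 254)
S_23 = 23/2 × 288 = 3312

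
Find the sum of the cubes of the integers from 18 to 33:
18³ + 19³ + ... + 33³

Use ∑_{k=1}^{n} k³ = [n(n+1)/2]², then subtract the first 17 terms.
∑_{k=1}^{33} k³ = [33×34/2]² = 561² = 314721
∑_{k=1}^{17} k³ = [17×18/2]² = 153² = 23409
∑_{k=18}^{33} k³ = 314721 - 23409 = 291312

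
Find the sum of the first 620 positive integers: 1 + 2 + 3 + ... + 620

Formula: ∑k = n(n+1)/2
= 620×621/2
= 385020/2
= 192510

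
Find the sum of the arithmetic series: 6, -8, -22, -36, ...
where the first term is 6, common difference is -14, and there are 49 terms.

Sₙ = n/2 × (first + last)
Last term = a + (n-1)d = 6 + (49-1)×(-14) = -666
S_49 = 49/2 × (6 + (-666))
S_49 = 49/2 × (-660) = -16170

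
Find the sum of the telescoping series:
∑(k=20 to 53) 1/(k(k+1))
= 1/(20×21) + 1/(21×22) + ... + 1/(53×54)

Partial fractions: 1/(k(k+1)) = 1/k - 1/(k+1)
The series telescopes:
= (1/20 - 1/21) + (1/21 - 1/22) + ... + (1/53 - 1/54)
= 1/20 - 1/54
= 17/540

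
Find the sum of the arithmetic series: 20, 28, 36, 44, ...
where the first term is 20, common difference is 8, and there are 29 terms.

Sₙ = n/2 × (first + last)
Last term = a + (n-1)d = 20 + (29-1)×8 = 244
S_29 = 29/2 × (20 + 244)
S_29 = 29/2 × 264 = 3828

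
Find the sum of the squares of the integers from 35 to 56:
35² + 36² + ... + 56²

Use ∑_{k=1}^{n} k² = n(n+1)(2n+1)/6, then subtract the first 34 terms.
∑_{k=1}^{56} k² = 56×57×113/6 = 60116
∑_{k=1}^{34} k² = 34×35×69/6 = 13685
∑_{k=35}^{56} k² = 60116 - 13685 = 46431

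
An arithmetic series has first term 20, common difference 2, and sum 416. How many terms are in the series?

Using S = n/2 × [2a + (n-1)d]
416 = n/2 × [2(20) + (n-1)(2)]
416 = n/2 × [40 + 2n - 2]
832 = n × [38 + 2n]
2n² + (38)n - 832 = 0
Discriminant: Δ = (38)² - 4(2)(-832) = 1444 + 6656 = 8100
√Δ = 90
n = [-(38) + √Δ] / (2·2) = (-38 + 90) / 4 = 52 / 4 = 13
(The negative root is discarded since n must be a positive integer.)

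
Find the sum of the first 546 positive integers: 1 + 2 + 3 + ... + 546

Formula: ∑k = n(n+1)/2
= 546×547/2
= 298662/2
= 149331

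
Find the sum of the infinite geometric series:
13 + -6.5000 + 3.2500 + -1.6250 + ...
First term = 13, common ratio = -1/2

For |r| < 1, S = a / (1 - r)
S = 13 / (1 - (-1/2))
S = 13 / (3/2)
S = 26/3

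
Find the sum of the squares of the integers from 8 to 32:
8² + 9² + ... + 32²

Use ∑_{k=1}^{n} k² = n(n+1)(2n+1)/6, then subtract the first 7 terms.
∑_{k=1}^{32} k² = 32×33×65/6 = 11440
∑_{k=1}^{7} k² = 7×8×15/6 = 140
∑_{k=8}^{32} k² = 11440 - 140 = 11300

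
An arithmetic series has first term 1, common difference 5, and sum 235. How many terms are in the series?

Using S = n/2 × [2a + (n-1)d]
235 = n/2 × [2(1) + (n-1)(5)]
235 = n/2 × [2 + 5n - 5]
470 = n × [-3 + 5n]
5n² + (-3)n - 470 = 0
Discriminant: Δ = (-3)² - 4(5)(-470) = 9 + 9400 = 9409
√Δ = 97
n = [-(-3) + √Δ] / (2·5) = (3 + 97) / 10 = 100 / 10 = 10
(The negative root is discarded since n must be a positive integer.)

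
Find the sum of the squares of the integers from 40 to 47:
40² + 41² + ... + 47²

Use ∑_{k=1}^{n} k² = n(n+1)(2n+1)/6, then subtract the first 39 terms.
∑_{k=1}^{47} k² = 47×48×95/6 = 35720
∑_{k=1}^{39} k² = 39×40×79/6 = 20540
∑_{k=40}^{47} k² = 35720 - 20540 = 15180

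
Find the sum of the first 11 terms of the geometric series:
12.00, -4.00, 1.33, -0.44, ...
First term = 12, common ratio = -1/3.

Sₙ = a(1 - rⁿ) / (1 - r)
S_11 = 12(1 - (-1/3)^11) / (1 - (-1/3))
S_11 = 12(1 - (-1/177147)) / (4/3)
S_11 = 177148/19683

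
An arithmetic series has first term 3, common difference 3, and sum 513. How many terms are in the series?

Using S = n/2 × [2a + (n-1)d]
513 = n/2 × [2(3) + (n-1)(3)]
513 = n/2 × [6 + 3n - 3]
1026 = n × [3 + 3n]
3n² + (3)n - 1026 = 0
Discriminant: Δ = (3)² - 4(3)(-1026) = 9 + 12312 = 12321
√Δ = 111
n = [-(3) + √Δ] / (2·3) = (-3 + 111) / 6 = 108 / 6 = 18
(The negative root is discarded since n must be a positive integer.)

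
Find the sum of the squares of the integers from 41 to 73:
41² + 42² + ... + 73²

Use ∑_{k=1}^{n} k² = n(n+1)(2n+1)/6, then subtract the first 40 terms.
∑_{k=1}^{73} k² = 73×74×147/6 = 132349
∑_{k=1}^{40} k² = 40×41×81/6 = 22140
∑_{k=41}^{73} k² = 132349 - 22140 = 110209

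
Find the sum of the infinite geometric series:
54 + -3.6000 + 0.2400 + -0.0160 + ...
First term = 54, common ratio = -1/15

For |r| < 1, S = a / (1 - r)
S = 54 / (1 - (-1/15))
S = 54 / (16/15)
S = 405/8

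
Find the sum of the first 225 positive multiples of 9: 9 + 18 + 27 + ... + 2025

Factor out 9: = 9(1 + 2 + ... + 225) = 9 × n(n+1)/2
= 9 × 225×226/2
= 9 × 25425
= 228825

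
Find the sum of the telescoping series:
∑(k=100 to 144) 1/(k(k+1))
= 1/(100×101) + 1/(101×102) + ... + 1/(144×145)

Partial fractions: 1/(k(k+1)) = 1/k - 1/(k+1)
The series telescopes:
= (1/100 - 1/101) + (1/101 - 1/102) + ... + (1/144 - 1/145)
= 1/100 - 1/145
= 9/2900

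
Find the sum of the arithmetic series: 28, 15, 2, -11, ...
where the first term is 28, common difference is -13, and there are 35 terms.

Sₙ = n/2 × (first + last)
Last term = a + (n-1)d = 28 + (35-1)×(-13) = -414
S_35 = 35/2 × (28 + (-414))
S_35 = 35/2 × (-386) = -6755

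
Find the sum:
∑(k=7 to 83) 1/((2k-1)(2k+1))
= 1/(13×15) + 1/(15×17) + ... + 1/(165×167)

Partial fractions: 1/((2k-1)(2k+1)) = (1/2)[1/(2k-1) - 1/(2k+1)]
The series telescopes:
= (1/2)[1/13 - 1/167]
= 77/2171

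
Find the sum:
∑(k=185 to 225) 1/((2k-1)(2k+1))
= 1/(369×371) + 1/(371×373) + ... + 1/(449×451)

Partial fractions: 1/((2k-1)(2k+1)) = (1/2)[1/(2k-1) - 1/(2k+1)]
The series telescopes:
= (1/2)[1/369 - 1/451]
= 1/4059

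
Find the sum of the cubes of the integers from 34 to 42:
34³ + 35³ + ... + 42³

Use ∑_{k=1}^{n} k³ = [n(n+1)/2]², then subtract the first 33 terms.
∑_{k=1}^{42} k³ = [42×43/2]² = 903² = 815409
∑_{k=1}^{33} k³ = [33×34/2]² = 561² = 314721
∑_{k=34}^{42} k³ = 815409 - 314721 = 500688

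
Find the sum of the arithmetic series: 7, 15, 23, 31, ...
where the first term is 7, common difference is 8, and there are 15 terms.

Sₙ = n/2 × (first + last)
Last term = a + (n-1)d = 7 + (15-1)×8 = 119
S_15 = 15/2 × (7 + 119)
S_15 = 15/2 × 126 = 945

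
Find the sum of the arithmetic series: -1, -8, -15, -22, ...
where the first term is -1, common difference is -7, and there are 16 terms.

Sₙ = n/2 × (first + last)
Last term = a + (n-1)d = -1 + (16-1)×(-7) = -106
S_16 = 16/2 × (-1 + (-106))
S_16 = 16/2 × (-107) = -856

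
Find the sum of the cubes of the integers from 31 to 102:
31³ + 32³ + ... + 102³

Use ∑_{k=1}^{n} k³ = [n(n+1)/2]², then subtract the first 30 terms.
∑_{k=1}^{102} k³ = [102×103/2]² = 5253² = 27594009
∑_{k=1}^{30} k³ = [30×31/2]² = 465² = 216225
∑_{k=31}^{102} k³ = 27594009 - 216225 = 27377784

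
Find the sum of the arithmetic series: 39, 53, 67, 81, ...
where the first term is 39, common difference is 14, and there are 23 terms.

Sₙ = n/2 × (first + last)
Last term = a + (n-1)d = 39 + (23-1)×14 = 347
S_23 = 23/2 × (39 + 347)
S_23 = 23/2 × 386 = 4439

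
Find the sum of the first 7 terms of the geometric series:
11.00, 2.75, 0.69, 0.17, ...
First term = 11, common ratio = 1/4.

Sₙ = a(1 - rⁿ) / (1 - r)
S_7 = 11(1 - (1/4)^7) / (1 - (1/4))
S_7 = 11(1 - (1/16384)) / (3/4)
S_7 = 60071/4096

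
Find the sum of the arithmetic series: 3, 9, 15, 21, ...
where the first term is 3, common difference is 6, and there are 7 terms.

Sₙ = n/2 × (first + last)
Last term = a + (n-1)d = 3 + (7-1)×6 = 39
S_7 = 7/2 × (3 + 39)
S_7 = 7/2 × 42 = 147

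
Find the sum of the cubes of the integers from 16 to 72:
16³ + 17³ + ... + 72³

Use ∑_{k=1}^{n} k³ = [n(n+1)/2]², then subtract the first 15 terms.
∑_{k=1}^{72} k³ = [72×73/2]² = 2628² = 6906384
∑_{k=1}^{15} k³ = [15×16/2]² = 120² = 14400
∑_{k=16}^{72} k³ = 6906384 - 14400 = 6891984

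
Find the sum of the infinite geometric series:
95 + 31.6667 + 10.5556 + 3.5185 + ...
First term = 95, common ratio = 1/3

For |r| < 1, S = a / (1 - r)
S = 95 / (1 - (1/3))
S = 95 / (2/3)
S = 285/2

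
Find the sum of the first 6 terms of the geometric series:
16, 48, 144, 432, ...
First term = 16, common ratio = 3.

Sₙ = a(1 - rⁿ) / (1 - r)
S_6 = 16(1 - 3^6) / (1 - 3)
S_6 = 16(1 - 729) / (-2)
S_6 = 5824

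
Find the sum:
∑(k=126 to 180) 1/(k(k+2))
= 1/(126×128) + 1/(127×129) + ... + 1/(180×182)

Partial fractions: 1/(k(k+2)) = (1/2)[1/k - 1/(k+2)]
Telescoping leaves the first two and last two terms:
= (1/2)[1/126 + 1/127 - 1/181 - 1/182]
= 45100/18826353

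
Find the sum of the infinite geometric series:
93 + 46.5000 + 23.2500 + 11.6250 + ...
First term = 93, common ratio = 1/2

For |r| < 1, S = a / (1 - r)
S = 93 / (1 - (1/2))
S = 93 / (1/2)
S = 186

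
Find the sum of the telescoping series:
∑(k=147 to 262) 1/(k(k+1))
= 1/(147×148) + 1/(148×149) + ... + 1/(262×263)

Partial fractions: 1/(k(k+1)) = 1/k - 1/(k+1)
The series telescopes:
= (1/147 - 1/148) + (1/148 - 1/149) + ... + (1/262 - 1/263)
= 1/147 - 1/263
= 116/38661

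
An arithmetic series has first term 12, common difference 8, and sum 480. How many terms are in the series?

Using S = n/2 × [2a + (n-1)d]
480 = n/2 × [2(12) + (n-1)(8)]
480 = n/2 × [24 + 8n - 8]
960 = n × [16 + 8n]
8n² + (16)n - 960 = 0
Discriminant: Δ = (16)² - 4(8)(-960) = 256 + 30720 = 30976
√Δ = 176
n = [-(16) + √Δ] / (2·8) = (-16 + 176) / 16 = 160 / 16 = 10
(The negative root is discarded since n must be a positive integer.)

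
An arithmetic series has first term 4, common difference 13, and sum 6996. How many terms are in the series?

Using S = n/2 × [2a + (n-1)d]
6996 = n/2 × [2(4) + (n-1)(13)]
6996 = n/2 × [8 + 13n - 13]
13992 = n × [-5 + 13n]
13n² + (-5)n - 13992 = 0
Discriminant: Δ = (-5)² - 4(13)(-13992) = 25 + 727584 = 727609
√Δ = 853
n = [-(-5) + √Δ] / (2·13) = (5 + 853) / 26 = 858 / 26 = 33
(The negative root is discarded since n must be a positive integer.)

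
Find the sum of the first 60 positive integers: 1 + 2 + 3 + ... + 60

Formula: ∑k = n(n+1)/2
= 60×61/2
= 3660/2
= 1830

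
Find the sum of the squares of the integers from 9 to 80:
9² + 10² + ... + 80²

Use ∑_{k=1}^{n} k² = n(n+1)(2n+1)/6, then subtract the first 8 terms.
∑_{k=1}^{80} k² = 80×81×161/6 = 173880
∑_{k=1}^{8} k² = 8×9×17/6 = 204
∑_{k=9}^{80} k² = 173880 - 204 = 173676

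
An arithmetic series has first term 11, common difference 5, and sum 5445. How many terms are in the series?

Using S = n/2 × [2a + (n-1)d]
5445 = n/2 × [2(11) + (n-1)(5)]
5445 = n/2 × [22 + 5n - 5]
10890 = n × [17 + 5n]
5n² + (17)n - 10890 = 0
Discriminant: Δ = (17)² - 4(5)(-10890) = 289 + 217800 = 218089
√Δ = 467
n = [-(17) + √Δ] / (2·5) = (-17 + 467) / 10 = 450 / 10 = 45
(The negative root is discarded since n must be a positive integer.)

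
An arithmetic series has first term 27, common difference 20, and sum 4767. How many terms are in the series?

Using S = n/2 × [2a + (n-1)d]
4767 = n/2 × [2(27) + (n-1)(20)]
4767 = n/2 × [54 + 20n - 20]
9534 = n × [34 + 20n]
20n² + (34)n - 9534 = 0
Discriminant: Δ = (34)² - 4(20)(-9534) = 1156 + 762720 = 763876
√Δ = 874
n = [-(34) + √Δ] / (2·20) = (-34 + 874) / 40 = 840 / 40 = 21
(The negative root is discarded since n must be a positive integer.)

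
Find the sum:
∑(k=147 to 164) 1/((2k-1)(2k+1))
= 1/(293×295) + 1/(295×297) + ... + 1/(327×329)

Partial fractions: 1/((2k-1)(2k+1)) = (1/2)[1/(2k-1) - 1/(2k+1)]
The series telescopes:
= (1/2)[1/293 - 1/329]
= 18/96397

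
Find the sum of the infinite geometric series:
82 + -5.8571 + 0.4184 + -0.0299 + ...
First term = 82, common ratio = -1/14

For |r| < 1, S = a / (1 - r)
S = 82 / (1 - (-1/14))
S = 82 / (15/14)
S = 1148/15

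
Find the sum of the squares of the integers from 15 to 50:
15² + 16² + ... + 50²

Use ∑_{k=1}^{n} k² = n(n+1)(2n+1)/6, then subtract the first 14 terms.
∑_{k=1}^{50} k² = 50×51×101/6 = 42925
∑_{k=1}^{14} k² = 14×15×29/6 = 1015
∑_{k=15}^{50} k² = 42925 - 1015 = 41910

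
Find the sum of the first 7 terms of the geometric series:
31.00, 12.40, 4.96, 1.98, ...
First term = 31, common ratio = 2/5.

Sₙ = a(1 - rⁿ) / (1 - r)
S_7 = 31(1 - (2/5)^7) / (1 - (2/5))
S_7 = 31(1 - (128/78125)) / (3/5)
S_7 = 805969/15625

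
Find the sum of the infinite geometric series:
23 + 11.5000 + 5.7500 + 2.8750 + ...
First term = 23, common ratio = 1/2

For |r| < 1, S = a / (1 - r)
S = 23 / (1 - (1/2))
S = 23 / (1/2)
S = 46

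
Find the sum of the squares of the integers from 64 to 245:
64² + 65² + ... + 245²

Use ∑_{k=1}^{n} k² = n(n+1)(2n+1)/6, then subtract the first 63 terms.
∑_{k=1}^{245} k² = 245×246×491/6 = 4932095
∑_{k=1}^{63} k² = 63×64×127/6 = 85344
∑_{k=64}^{245} k² = 4932095 - 85344 = 4846751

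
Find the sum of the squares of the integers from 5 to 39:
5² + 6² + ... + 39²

Use ∑_{k=1}^{n} k² = n(n+1)(2n+1)/6, then subtract the first 4 terms.
∑_{k=1}^{39} k² = 39×40×79/6 = 20540
∑_{k=1}^{4} k² = 4×5×9/6 = 30
∑_{k=5}^{39} k² = 20540 - 30 = 20510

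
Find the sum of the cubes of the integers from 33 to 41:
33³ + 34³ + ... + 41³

Use ∑_{k=1}^{n} k³ = [n(n+1)/2]², then subtract the first 32 terms.
∑_{k=1}^{41} k³ = [41×42/2]² = 861² = 741321
∑_{k=1}^{32} k³ = [32×33/2]² = 528² = 278784
∑_{k=33}^{41} k³ = 741321 - 278784 = 462537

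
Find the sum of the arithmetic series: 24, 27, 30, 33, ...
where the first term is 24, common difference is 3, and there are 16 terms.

Sₙ = n/2 × (first + last)
Last term = a + (n-1)d = 24 + (16-1)×3 = 69
S_16 = 16/2 × (24 + 69)
S_16 = 16/2 × 93 = 744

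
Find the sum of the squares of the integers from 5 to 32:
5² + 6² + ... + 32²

Use ∑_{k=1}^{n} k² = n(n+1)(2n+1)/6, then subtract the first 4 terms.
∑_{k=1}^{32} k² = 32×33×65/6 = 11440
∑_{k=1}^{4} k² = 4×5×9/6 = 30
∑_{k=5}^{32} k² = 11440 - 30 = 11410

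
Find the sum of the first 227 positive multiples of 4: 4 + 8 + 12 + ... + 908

Factor out 4: = 4(1 + 2 + ... + 227) = 4 × n(n+1)/2
= 4 × 227×228/2
= 4 × 25878
= 103512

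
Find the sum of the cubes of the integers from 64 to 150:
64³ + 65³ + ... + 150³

Use ∑_{k=1}^{n} k³ = [n(n+1)/2]², then subtract the first 63 terms.
∑_{k=1}^{150} k³ = [150×151/2]² = 11325² = 128255625
∑_{k=1}^{63} k³ = [63×64/2]² = 2016² = 4064256
∑_{k=64}^{150} k³ = 128255625 - 4064256 = 124191369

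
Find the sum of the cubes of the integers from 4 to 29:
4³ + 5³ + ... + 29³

Use ∑_{k=1}^{n} k³ = [n(n+1)/2]², then subtract the first 3 terms.
∑_{k=1}^{29} k³ = [29×30/2]² = 435² = 189225
∑_{k=1}^{3} k³ = [3×4/2]² = 6² = 36
∑_{k=4}^{29} k³ = 189225 - 36 = 189189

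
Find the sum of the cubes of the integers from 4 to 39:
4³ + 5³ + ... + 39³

Use ∑_{k=1}^{n} k³ = [n(n+1)/2]², then subtract the first 3 terms.
∑_{k=1}^{39} k³ = [39×40/2]² = 780² = 608400
∑_{k=1}^{3} k³ = [3×4/2]² = 6² = 36
∑_{k=4}^{39} k³ = 608400 - 36 = 608364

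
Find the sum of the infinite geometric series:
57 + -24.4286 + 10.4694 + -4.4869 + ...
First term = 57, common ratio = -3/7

For |r| < 1, S = a / (1 - r)
S = 57 / (1 - (-3/7))
S = 57 / (10/7)
S = 399/10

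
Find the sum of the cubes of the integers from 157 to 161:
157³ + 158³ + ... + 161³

Use ∑_{k=1}^{n} k³ = [n(n+1)/2]², then subtract the first 156 terms.
∑_{k=1}^{161} k³ = [161×162/2]² = 13041² = 170067681
∑_{k=1}^{156} k³ = [156×157/2]² = 12246² = 149964516
∑_{k=157}^{161} k³ = 170067681 - 149964516 = 20103165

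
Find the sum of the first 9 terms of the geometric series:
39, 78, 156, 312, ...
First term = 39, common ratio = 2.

Sₙ = a(1 - rⁿ) / (1 - r)
S_9 = 39(1 - 2^9) / (1 - 2)
S_9 = 39(1 - 512) / (-1)
S_9 = 19929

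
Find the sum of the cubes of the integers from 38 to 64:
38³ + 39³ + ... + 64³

Use ∑_{k=1}^{n} k³ = [n(n+1)/2]², then subtract the first 37 terms.
∑_{k=1}^{64} k³ = [64×65/2]² = 2080² = 4326400
∑_{k=1}^{37} k³ = [37×38/2]² = 703² = 494209
∑_{k=38}^{64} k³ = 4326400 - 494209 = 3832191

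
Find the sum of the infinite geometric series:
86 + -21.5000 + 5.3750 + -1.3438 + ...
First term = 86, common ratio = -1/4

For |r| < 1, S = a / (1 - r)
S = 86 / (1 - (-1/4))
S = 86 / (5/4)
S = 344/5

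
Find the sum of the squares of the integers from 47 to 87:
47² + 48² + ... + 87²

Use ∑_{k=1}^{n} k² = n(n+1)(2n+1)/6, then subtract the first 46 terms.
∑_{k=1}^{87} k² = 87×88×175/6 = 223300
∑_{k=1}^{46} k² = 46×47×93/6 = 33511
∑_{k=47}^{87} k² = 223300 - 33511 = 189789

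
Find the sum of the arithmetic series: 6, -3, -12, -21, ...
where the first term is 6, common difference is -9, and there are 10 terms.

Sₙ = n/2 × (first + last)
Last term = a + (n-1)d = 6 + (10-1)×(-9) = -75
S_10 = 10/2 × (6 + (-75))
S_10 = 10/2 × (-69) = -345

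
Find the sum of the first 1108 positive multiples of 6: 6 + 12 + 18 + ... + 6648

Factor out 6: = 6(1 + 2 + ... + 1108) = 6 × n(n+1)/2
= 6 × 1108×1109/2
= 6 × 614386
= 3686316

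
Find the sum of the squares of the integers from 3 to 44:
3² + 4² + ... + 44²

Use ∑_{k=1}^{n} k² = n(n+1)(2n+1)/6, then subtract the first 2 terms.
∑_{k=1}^{44} k² = 44×45×89/6 = 29370
∑_{k=1}^{2} k² = 2×3×5/6 = 5
∑_{k=3}^{44} k² = 29370 - 5 = 29365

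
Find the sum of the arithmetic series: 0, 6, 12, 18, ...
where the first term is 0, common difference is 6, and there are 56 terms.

Sₙ = n/2 × (first + last)
Last term = a + (n-1)d = 0 + (56-1)×6 = 330
S_56 = 56/2 × (0 + 330)
S_56 = 56/2 × 330 = 9240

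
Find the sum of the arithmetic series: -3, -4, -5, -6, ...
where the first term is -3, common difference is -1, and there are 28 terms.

Sₙ = n/2 × (first + last)
Last term = a + (n-1)d = -3 + (28-1)×(-1) = -30
S_28 = 28/2 × (-3 + (-30))
S_28 = 28/2 × (-33) = -462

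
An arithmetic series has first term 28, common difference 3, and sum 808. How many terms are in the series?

Using S = n/2 × [2a + (n-1)d]
808 = n/2 × [2(28) + (n-1)(3)]
808 = n/2 × [56 + 3n - 3]
1616 = n × [53 + 3n]
3n² + (53)n - 1616 = 0
Discriminant: Δ = (53)² - 4(3)(-1616) = 2809 + 19392 = 22201
√Δ = 149
n = [-(53) + √Δ] / (2·3) = (-53 + 149) / 6 = 96 / 6 = 16
(The negative root is discarded since n must be a positive integer.)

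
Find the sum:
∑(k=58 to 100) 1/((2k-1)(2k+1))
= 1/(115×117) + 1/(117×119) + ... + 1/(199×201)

Partial fractions: 1/((2k-1)(2k+1)) = (1/2)[1/(2k-1) - 1/(2k+1)]
The series telescopes:
= (1/2)[1/115 - 1/201]
= 43/23115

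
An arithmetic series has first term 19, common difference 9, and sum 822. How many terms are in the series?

Using S = n/2 × [2a + (n-1)d]
822 = n/2 × [2(19) + (n-1)(9)]
822 = n/2 × [38 + 9n - 9]
1644 = n × [29 + 9n]
9n² + (29)n - 1644 = 0
Discriminant: Δ = (29)² - 4(9)(-1644) = 841 + 59184 = 60025
√Δ = 245
n = [-(29) + √Δ] / (2·9) = (-29 + 245) / 18 = 216 / 18 = 12
(The negative root is discarded since n must be a positive integer.)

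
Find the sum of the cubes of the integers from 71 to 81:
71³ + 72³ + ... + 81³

Use ∑_{k=1}^{n} k³ = [n(n+1)/2]², then subtract the first 70 terms.
∑_{k=1}^{81} k³ = [81×82/2]² = 3321² = 11029041
∑_{k=1}^{70} k³ = [70×71/2]² = 2485² = 6175225
∑_{k=71}^{81} k³ = 11029041 - 6175225 = 4853816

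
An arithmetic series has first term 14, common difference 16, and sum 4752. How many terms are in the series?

Using S = n/2 × [2a + (n-1)d]
4752 = n/2 × [2(14) + (n-1)(16)]
4752 = n/2 × [28 + 16n - 16]
9504 = n × [12 + 16n]
16n² + (12)n - 9504 = 0
Discriminant: Δ = (12)² - 4(16)(-9504) = 144 + 608256 = 608400
√Δ = 780
n = [-(12) + √Δ] / (2·16) = (-12 + 780) / 32 = 768 / 32 = 24
(The negative root is discarded since n must be a positive integer.)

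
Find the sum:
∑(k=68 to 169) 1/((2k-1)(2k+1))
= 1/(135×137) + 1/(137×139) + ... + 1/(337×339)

Partial fractions: 1/((2k-1)(2k+1)) = (1/2)[1/(2k-1) - 1/(2k+1)]
The series telescopes:
= (1/2)[1/135 - 1/339]
= 34/15255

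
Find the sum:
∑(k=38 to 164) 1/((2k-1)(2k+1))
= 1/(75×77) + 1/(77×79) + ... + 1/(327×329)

Partial fractions: 1/((2k-1)(2k+1)) = (1/2)[1/(2k-1) - 1/(2k+1)]
The series telescopes:
= (1/2)[1/75 - 1/329]
= 127/24675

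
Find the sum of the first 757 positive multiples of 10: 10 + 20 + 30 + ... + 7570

Factor out 10: = 10(1 + 2 + ... + 757) = 10 × n(n+1)/2
= 10 × 757×758/2
= 10 × 286903
= 2869030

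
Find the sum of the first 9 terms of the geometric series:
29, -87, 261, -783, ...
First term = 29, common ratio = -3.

Sₙ = a(1 - rⁿ) / (1 - r)
S_9 = 29(1 - (-3)^9) / (1 - (-3))
S_9 = 29(1 - (-19683)) / (4)
S_9 = 142709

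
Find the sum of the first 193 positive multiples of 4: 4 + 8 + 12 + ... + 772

Factor out 4: = 4(1 + 2 + ... + 193) = 4 × n(n+1)/2
= 4 × 193×194/2
= 4 × 18721
= 74884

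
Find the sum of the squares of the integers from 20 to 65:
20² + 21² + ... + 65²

Use ∑_{k=1}^{n} k² = n(n+1)(2n+1)/6, then subtract the first 19 terms.
∑_{k=1}^{65} k² = 65×66×131/6 = 93665
∑_{k=1}^{19} k² = 19×20×39/6 = 2470
∑_{k=20}^{65} k² = 93665 - 2470 = 91195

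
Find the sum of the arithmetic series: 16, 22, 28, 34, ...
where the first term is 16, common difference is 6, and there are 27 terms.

Sₙ = n/2 × (first + last)
Last term = a + (n-1)d = 16 + (27-1)×6 = 172
S_27 = 27/2 × (16 + 172)
S_27 = 27/2 × 188 = 2538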